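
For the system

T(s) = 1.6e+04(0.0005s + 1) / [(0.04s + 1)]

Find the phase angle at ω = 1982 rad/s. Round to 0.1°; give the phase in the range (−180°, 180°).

-44.5°

At ω = 1982 rad/s:
zero (1 + j1982·0.0005) = 1 + j0.991 → |·| ≈ 1.4079, ∠ ≈ 44.74°
pole (1 + j1982·0.04) = 1 + j79.28 → |·| ≈ 79.286, ∠ ≈ 89.28°
∠T = (44.74°) − (89.28°) = -44.54°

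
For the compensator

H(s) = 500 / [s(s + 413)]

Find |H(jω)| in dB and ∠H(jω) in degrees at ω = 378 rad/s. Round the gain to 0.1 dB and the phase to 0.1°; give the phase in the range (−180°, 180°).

At s = jω = j378:
pole (s+413): 413 + j378 → |·| = √(413²+378²) = √313453 ≈ 559.87, ∠ = arctan(378/413) ≈ 42.47°
pole at origin: |s| = 378, ∠ = 90.00° (in denominator)
|H| = 500 / 2.1163e+05 ≈ 0.0023626
Gain = 20 log₁₀(0.0023626) ≈ -52.53 dB
∠H = 0.00° − 132.47° = -132.47°

-52.5 dB, -132.5°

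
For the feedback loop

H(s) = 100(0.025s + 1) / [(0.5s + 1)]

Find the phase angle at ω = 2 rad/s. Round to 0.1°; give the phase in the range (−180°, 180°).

-42.1°

At ω = 2 rad/s:
zero (1 + j2·0.025) = 1 + j0.05 → |·| ≈ 1.0012, ∠ ≈ 2.86°
pole (1 + j2·0.5) = 1 + j1 → |·| ≈ 1.4142, ∠ ≈ 45.00°
∠H = (2.86°) − (45.00°) = -42.14°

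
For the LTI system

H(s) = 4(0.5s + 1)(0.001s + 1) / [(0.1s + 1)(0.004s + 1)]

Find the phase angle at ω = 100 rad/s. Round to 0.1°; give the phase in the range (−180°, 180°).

-11.5°

At ω = 100 rad/s:
zero (1 + j100·0.5) = 1 + j50 → |·| ≈ 50.01, ∠ ≈ 88.85°
zero (1 + j100·0.001) = 1 + j0.1 → |·| ≈ 1.005, ∠ ≈ 5.71°
pole (1 + j100·0.1) = 1 + j10 → |·| ≈ 10.05, ∠ ≈ 84.29°
pole (1 + j100·0.004) = 1 + j0.4 → |·| ≈ 1.077, ∠ ≈ 21.80°
∠H = (88.85° + 5.71°) − (84.29° + 21.80°) = -11.53°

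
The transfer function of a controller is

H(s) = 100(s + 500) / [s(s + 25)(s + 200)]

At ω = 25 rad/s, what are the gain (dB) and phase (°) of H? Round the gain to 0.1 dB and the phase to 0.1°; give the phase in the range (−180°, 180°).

At s = jω = j25:
zero (s+500): 500 + j25 → |·| = √(500²+25²) = √250625 ≈ 500.62, ∠ = arctan(25/500) ≈ 2.86°
pole (s+25): 25 + j25 → |·| = √(25²+25²) = √1250 ≈ 35.355, ∠ = arctan(25/25) ≈ 45.00°
pole (s+200): 200 + j25 → |·| = √(200²+25²) = √40625 ≈ 201.56, ∠ = arctan(25/200) ≈ 7.13°
pole at origin: |s| = 25, ∠ = 90.00° (in denominator)
|H| = 100 · 500.62 / 1.7815e+05 ≈ 0.28101
Gain = 20 log₁₀(0.28101) ≈ -11.03 dB
∠H = 2.86° − 142.13° = -139.27°

-11.0 dB, -139.3°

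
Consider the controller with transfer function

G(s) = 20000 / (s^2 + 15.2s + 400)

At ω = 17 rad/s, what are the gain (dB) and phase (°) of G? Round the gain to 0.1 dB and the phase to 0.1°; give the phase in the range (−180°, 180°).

37.0 dB, -66.8°

At s = jω = j17:
quadratic: (j17)² + 15.2·j17 + 400 = 111 + j258.4 → |·| ≈ 281.23, ∠ ≈ 66.75°
|G| = 20000 / 281.23 ≈ 71.116
Gain = 20 log₁₀(71.116) ≈ 37.04 dB
∠G = 0.00° − 66.75° = -66.75°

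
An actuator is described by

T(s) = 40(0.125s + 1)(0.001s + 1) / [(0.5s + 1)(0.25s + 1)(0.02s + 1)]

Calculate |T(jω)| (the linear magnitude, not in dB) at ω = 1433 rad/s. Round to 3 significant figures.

At ω = 1433 rad/s:
zero (1 + j1433·0.125) = 1 + j179.125 → |·| ≈ 179.13, ∠ ≈ 89.68°
zero (1 + j1433·0.001) = 1 + j1.433 → |·| ≈ 1.7474, ∠ ≈ 55.09°
pole (1 + j1433·0.5) = 1 + j716.5 → |·| ≈ 716.5, ∠ ≈ 89.92°
pole (1 + j1433·0.25) = 1 + j358.25 → |·| ≈ 358.25, ∠ ≈ 89.84°
pole (1 + j1433·0.02) = 1 + j28.66 → |·| ≈ 28.677, ∠ ≈ 88.00°
|T| = 40 · 179.13 · 1.7474 / (716.5 · 358.25 · 28.677) ≈ 0.0017009

0.00170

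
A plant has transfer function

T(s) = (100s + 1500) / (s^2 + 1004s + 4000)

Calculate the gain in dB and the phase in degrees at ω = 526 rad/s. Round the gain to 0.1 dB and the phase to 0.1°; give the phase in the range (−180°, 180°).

-21.1 dB, -28.9°

Substitute s = j526:
Numerator: 100(j526) + 1500 = 1500 + j52600
Denominator: (j526)^2 + 1004(j526) + 4000 = -272676 + j528104
|N| = √(1500² + 52600²) ≈ 52621, ∠N ≈ 88.37°
|D| = √(272676² + 528104²) ≈ 5.9435e+05, ∠D ≈ 117.31°
|T| = 52621 / 5.9435e+05 ≈ 0.088535
Gain = 20 log₁₀(0.088535) ≈ -21.06 dB
∠T = 88.37° − 117.31° = -28.94°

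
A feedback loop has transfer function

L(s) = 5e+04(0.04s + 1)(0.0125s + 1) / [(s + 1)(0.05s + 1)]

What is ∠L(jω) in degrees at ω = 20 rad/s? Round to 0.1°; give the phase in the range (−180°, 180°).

At ω = 20 rad/s:
zero (1 + j20·0.04) = 1 + j0.8 → |·| ≈ 1.2806, ∠ ≈ 38.66°
zero (1 + j20·0.0125) = 1 + j0.25 → |·| ≈ 1.0308, ∠ ≈ 14.04°
pole (1 + j20·1) = 1 + j20 → |·| ≈ 20.025, ∠ ≈ 87.14°
pole (1 + j20·0.05) = 1 + j1 → |·| ≈ 1.4142, ∠ ≈ 45.00°
∠L = (38.66° + 14.04°) − (87.14° + 45.00°) = -79.44°

-79.4°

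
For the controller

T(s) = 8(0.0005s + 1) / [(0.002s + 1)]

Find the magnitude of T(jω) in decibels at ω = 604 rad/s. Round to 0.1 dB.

14.5 dB

At ω = 604 rad/s:
zero (1 + j604·0.0005) = 1 + j0.302 → |·| ≈ 1.0446, ∠ ≈ 16.80°
pole (1 + j604·0.002) = 1 + j1.208 → |·| ≈ 1.5682, ∠ ≈ 50.38°
|T| = 8 · 1.0446 / (1.5682) ≈ 5.3289
Gain = 20 log₁₀(5.3289) ≈ 14.53 dB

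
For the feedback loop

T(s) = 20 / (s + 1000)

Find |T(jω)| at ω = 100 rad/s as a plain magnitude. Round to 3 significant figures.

At s = jω = j100:
pole (s+1000): 1000 + j100 → |·| = √(1000²+100²) = √1010000 ≈ 1005, ∠ = arctan(100/1000) ≈ 5.71°
|T| = 20 / 1005 ≈ 0.0199

0.0199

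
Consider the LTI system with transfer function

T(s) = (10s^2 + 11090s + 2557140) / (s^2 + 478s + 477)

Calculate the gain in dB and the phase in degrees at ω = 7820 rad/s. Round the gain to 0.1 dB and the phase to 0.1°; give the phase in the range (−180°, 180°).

20.0 dB, -4.6°

Substitute s = j7820:
Numerator: 10(j7820)^2 + 11090(j7820) + 2557140 = -608966860 + j86723800
Denominator: (j7820)^2 + 478(j7820) + 477 = -61151923 + j3737960
|N| = √(608966860² + 86723800²) ≈ 6.1511e+08, ∠N ≈ 171.89°
|D| = √(61151923² + 3737960²) ≈ 6.1266e+07, ∠D ≈ 176.50°
|T| = 6.1511e+08 / 6.1266e+07 ≈ 10.04
Gain = 20 log₁₀(10.04) ≈ 20.03 dB
∠T = 171.89° − 176.50° = -4.61°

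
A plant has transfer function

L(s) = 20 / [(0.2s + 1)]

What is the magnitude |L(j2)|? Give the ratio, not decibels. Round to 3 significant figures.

At ω = 2 rad/s:
pole (1 + j2·0.2) = 1 + j0.4 → |·| ≈ 1.077, ∠ ≈ 21.80°
|L| = 20 · 1 / (1.077) ≈ 18.57

18.6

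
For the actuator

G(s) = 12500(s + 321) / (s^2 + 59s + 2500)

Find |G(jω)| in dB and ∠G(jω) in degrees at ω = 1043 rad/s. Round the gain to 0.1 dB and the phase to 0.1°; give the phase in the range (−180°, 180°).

At s = jω = j1043:
zero (s+321): 321 + j1043 → |·| = √(321²+1043²) = √1190890 ≈ 1091.3, ∠ = arctan(1043/321) ≈ 72.89°
quadratic: (j1043)² + 59·j1043 + 2500 = -1085349 + j61537 → |·| ≈ 1.0871e+06, ∠ ≈ 176.75°
|G| = 12500 · 1091.3 / 1.0871e+06 ≈ 12.548
Gain = 20 log₁₀(12.548) ≈ 21.97 dB
∠G = 72.89° − 176.75° = -103.86°

22.0 dB, -103.9°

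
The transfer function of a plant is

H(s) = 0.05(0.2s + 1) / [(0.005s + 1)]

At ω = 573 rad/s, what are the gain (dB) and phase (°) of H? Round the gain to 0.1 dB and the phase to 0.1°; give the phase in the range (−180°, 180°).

At ω = 573 rad/s:
zero (1 + j573·0.2) = 1 + j114.6 → |·| ≈ 114.6, ∠ ≈ 89.50°
pole (1 + j573·0.005) = 1 + j2.865 → |·| ≈ 3.0345, ∠ ≈ 70.76°
|H| = 0.05 · 114.6 / (3.0345) ≈ 1.8883
Gain = 20 log₁₀(1.8883) ≈ 5.52 dB
∠H = (89.50°) − (70.76°) = 18.74°

5.5 dB, 18.7°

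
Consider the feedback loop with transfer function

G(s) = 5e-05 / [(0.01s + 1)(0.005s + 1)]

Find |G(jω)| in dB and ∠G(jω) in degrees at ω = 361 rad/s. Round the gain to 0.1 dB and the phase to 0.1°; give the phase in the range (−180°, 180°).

-103.8 dB, -135.5°

At ω = 361 rad/s:
pole (1 + j361·0.01) = 1 + j3.61 → |·| ≈ 3.7459, ∠ ≈ 74.52°
pole (1 + j361·0.005) = 1 + j1.805 → |·| ≈ 2.0635, ∠ ≈ 61.01°
|G| = 5e-05 · 1 / (3.7459 · 2.0635) ≈ 6.4686e-06
Gain = 20 log₁₀(6.4686e-06) ≈ -103.78 dB
∠G = (0°) − (74.52° + 61.01°) = -135.53°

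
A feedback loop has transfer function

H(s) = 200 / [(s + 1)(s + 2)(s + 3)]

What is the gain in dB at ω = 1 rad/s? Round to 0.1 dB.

At s = jω = j1:
pole (s+1): 1 + j1 → |·| = √(1²+1²) = √2 ≈ 1.4142, ∠ = arctan(1/1) ≈ 45.00°
pole (s+2): 2 + j1 → |·| = √(2²+1²) = √5 ≈ 2.2361, ∠ = arctan(1/2) ≈ 26.57°
pole (s+3): 3 + j1 → |·| = √(3²+1²) = √10 ≈ 3.1623, ∠ = arctan(1/3) ≈ 18.43°
|H| = 200 / 10 ≈ 20
Gain = 20 log₁₀(20) ≈ 26.02 dB

26.0 dB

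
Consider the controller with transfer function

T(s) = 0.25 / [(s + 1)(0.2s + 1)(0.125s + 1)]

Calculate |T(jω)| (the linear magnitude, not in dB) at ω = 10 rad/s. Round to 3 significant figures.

0.00695

At ω = 10 rad/s:
pole (1 + j10·1) = 1 + j10 → |·| ≈ 10.05, ∠ ≈ 84.29°
pole (1 + j10·0.2) = 1 + j2 → |·| ≈ 2.2361, ∠ ≈ 63.43°
pole (1 + j10·0.125) = 1 + j1.25 → |·| ≈ 1.6008, ∠ ≈ 51.34°
|T| = 0.25 · 1 / (10.05 · 2.2361 · 1.6008) ≈ 0.0069494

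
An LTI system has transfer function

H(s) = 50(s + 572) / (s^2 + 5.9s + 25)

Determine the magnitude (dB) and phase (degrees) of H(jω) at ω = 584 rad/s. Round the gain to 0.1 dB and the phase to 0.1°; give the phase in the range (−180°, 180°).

At s = jω = j584:
zero (s+572): 572 + j584 → |·| = √(572²+584²) = √668240 ≈ 817.46, ∠ = arctan(584/572) ≈ 45.59°
quadratic: (j584)² + 5.9·j584 + 25 = -341031 + j3445.6 → |·| ≈ 3.4105e+05, ∠ ≈ 179.42°
|H| = 50 · 817.46 / 3.4105e+05 ≈ 0.11984
Gain = 20 log₁₀(0.11984) ≈ -18.43 dB
∠H = 45.59° − 179.42° = -133.83°

-18.4 dB, -133.8°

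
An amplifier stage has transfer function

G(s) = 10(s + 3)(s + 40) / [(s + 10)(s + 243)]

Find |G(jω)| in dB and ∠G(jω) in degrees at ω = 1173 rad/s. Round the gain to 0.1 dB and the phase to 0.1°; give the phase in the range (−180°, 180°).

19.8 dB, 10.1°

At s = jω = j1173:
zero (s+3): 3 + j1173 → |·| = √(3²+1173²) = √1375938 ≈ 1173, ∠ = arctan(1173/3) ≈ 89.85°
zero (s+40): 40 + j1173 → |·| = √(40²+1173²) = √1377529 ≈ 1173.7, ∠ = arctan(1173/40) ≈ 88.05°
pole (s+10): 10 + j1173 → |·| = √(10²+1173²) = √1376029 ≈ 1173, ∠ = arctan(1173/10) ≈ 89.51°
pole (s+243): 243 + j1173 → |·| = √(243²+1173²) = √1434978 ≈ 1197.9, ∠ = arctan(1173/243) ≈ 78.30°
|G| = 10 · 1.3768e+06 / 1.4051e+06 ≈ 9.7986
Gain = 20 log₁₀(9.7986) ≈ 19.82 dB
∠G = 177.90° − 167.81° = 10.09°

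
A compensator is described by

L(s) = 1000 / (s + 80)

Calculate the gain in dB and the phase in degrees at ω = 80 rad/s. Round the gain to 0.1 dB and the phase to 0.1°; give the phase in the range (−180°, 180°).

18.9 dB, -45.0°

At s = jω = j80:
pole (s+80): 80 + j80 → |·| = √(80²+80²) = √12800 ≈ 113.14, ∠ = arctan(80/80) ≈ 45.00°
|L| = 1000 / 113.14 ≈ 8.8386
Gain = 20 log₁₀(8.8386) ≈ 18.93 dB
∠L = 0.00° − 45.00° = -45.00°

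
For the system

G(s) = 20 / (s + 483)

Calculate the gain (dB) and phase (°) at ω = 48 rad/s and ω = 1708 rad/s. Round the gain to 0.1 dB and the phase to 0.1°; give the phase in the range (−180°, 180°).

At s = jω = j48:
pole (s+483): 483 + j48 → |·| = √(483²+48²) = √235593 ≈ 485.38, ∠ = arctan(48/483) ≈ 5.68°
|G| = 20 / 485.38 ≈ 0.041205
Gain = 20 log₁₀(0.041205) ≈ -27.70 dB
∠G = 0.00° − 5.68° = -5.68°

At s = jω = j1708:
pole (s+483): 483 + j1708 → |·| = √(483²+1708²) = √3150553 ≈ 1775, ∠ = arctan(1708/483) ≈ 74.21°
|G| = 20 / 1775 ≈ 0.011268
Gain = 20 log₁₀(0.011268) ≈ -38.96 dB
∠G = 0.00° − 74.21° = -74.21°

ω = 48: -27.7 dB, -5.7°; ω = 1708: -39.0 dB, -74.2°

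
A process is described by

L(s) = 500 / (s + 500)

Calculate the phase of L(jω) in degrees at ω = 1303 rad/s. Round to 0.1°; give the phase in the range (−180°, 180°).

-69.0°

Substitute s = j1303:
Numerator: 500 = 500 + j0
Denominator: (j1303) + 500 = 500 + j1303
|N| = √(500² + 0²) ≈ 500, ∠N ≈ 0.00°
|D| = √(500² + 1303²) ≈ 1395.6, ∠D ≈ 69.01°
∠L = 0.00° − 69.01° = -69.01°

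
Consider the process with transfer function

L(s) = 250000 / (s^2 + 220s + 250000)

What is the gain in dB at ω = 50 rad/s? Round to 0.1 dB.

At s = jω = j50:
quadratic: (j50)² + 220·j50 + 250000 = 247500 + j11000 → |·| ≈ 2.4774e+05, ∠ ≈ 2.54°
|L| = 250000 / 2.4774e+05 ≈ 1.0091
Gain = 20 log₁₀(1.0091) ≈ 0.08 dB

0.1 dB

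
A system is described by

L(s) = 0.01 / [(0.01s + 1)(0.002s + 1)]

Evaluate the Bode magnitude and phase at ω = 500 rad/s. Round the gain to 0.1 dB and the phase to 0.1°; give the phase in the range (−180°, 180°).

-57.2 dB, -123.7°

At ω = 500 rad/s:
pole (1 + j500·0.01) = 1 + j5 → |·| ≈ 5.099, ∠ ≈ 78.69°
pole (1 + j500·0.002) = 1 + j1 → |·| ≈ 1.4142, ∠ ≈ 45.00°
|L| = 0.01 · 1 / (5.099 · 1.4142) ≈ 0.0013868
Gain = 20 log₁₀(0.0013868) ≈ -57.16 dB
∠L = (0°) − (78.69° + 45.00°) = -123.69°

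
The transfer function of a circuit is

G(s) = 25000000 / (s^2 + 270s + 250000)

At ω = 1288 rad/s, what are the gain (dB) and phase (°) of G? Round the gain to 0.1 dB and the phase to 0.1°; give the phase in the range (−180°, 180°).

At s = jω = j1288:
quadratic: (j1288)² + 270·j1288 + 250000 = -1408944 + j347760 → |·| ≈ 1.4512e+06, ∠ ≈ 166.14°
|G| = 25000000 / 1.4512e+06 ≈ 17.227
Gain = 20 log₁₀(17.227) ≈ 24.72 dB
∠G = 0.00° − 166.14° = -166.14°

24.7 dB, -166.1°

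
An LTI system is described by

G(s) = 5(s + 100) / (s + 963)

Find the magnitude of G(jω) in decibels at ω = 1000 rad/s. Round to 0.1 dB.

At s = jω = j1000:
zero (s+100): 100 + j1000 → |·| = √(100²+1000²) = √1010000 ≈ 1005, ∠ = arctan(1000/100) ≈ 84.29°
pole (s+963): 963 + j1000 → |·| = √(963²+1000²) = √1927369 ≈ 1388.3, ∠ = arctan(1000/963) ≈ 46.08°
|G| = 5 · 1005 / 1388.3 ≈ 3.6195
Gain = 20 log₁₀(3.6195) ≈ 11.17 dB

11.2 dB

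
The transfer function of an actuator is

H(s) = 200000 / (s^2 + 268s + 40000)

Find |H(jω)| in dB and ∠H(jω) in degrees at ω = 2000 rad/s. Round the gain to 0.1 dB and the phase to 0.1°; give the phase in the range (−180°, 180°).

-26.0 dB, -172.3°

At s = jω = j2000:
quadratic: (j2000)² + 268·j2000 + 40000 = -3960000 + j536000 → |·| ≈ 3.9961e+06, ∠ ≈ 172.29°
|H| = 200000 / 3.9961e+06 ≈ 0.050049
Gain = 20 log₁₀(0.050049) ≈ -26.01 dB
∠H = 0.00° − 172.29° = -172.29°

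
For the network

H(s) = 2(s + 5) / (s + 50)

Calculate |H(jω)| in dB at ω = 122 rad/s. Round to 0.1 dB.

5.4 dB

At s = jω = j122:
zero (s+5): 5 + j122 → |·| = √(5²+122²) = √14909 ≈ 122.1, ∠ = arctan(122/5) ≈ 87.65°
pole (s+50): 50 + j122 → |·| = √(50²+122²) = √17384 ≈ 131.85, ∠ = arctan(122/50) ≈ 67.71°
|H| = 2 · 122.1 / 131.85 ≈ 1.8521
Gain = 20 log₁₀(1.8521) ≈ 5.35 dB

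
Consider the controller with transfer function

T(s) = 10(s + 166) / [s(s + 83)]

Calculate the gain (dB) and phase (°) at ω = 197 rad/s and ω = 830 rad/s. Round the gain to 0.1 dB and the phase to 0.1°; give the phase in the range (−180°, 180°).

ω = 197: -24.3 dB, -107.3°; ω = 830: -38.3 dB, -95.6°

At s = jω = j197:
zero (s+166): 166 + j197 → |·| = √(166²+197²) = √66365 ≈ 257.61, ∠ = arctan(197/166) ≈ 49.88°
pole (s+83): 83 + j197 → |·| = √(83²+197²) = √45698 ≈ 213.77, ∠ = arctan(197/83) ≈ 67.15°
pole at origin: |s| = 197, ∠ = 90.00° (in denominator)
|T| = 10 · 257.61 / 42113 ≈ 0.061171
Gain = 20 log₁₀(0.061171) ≈ -24.27 dB
∠T = 49.88° − 157.15° = -107.27°

At s = jω = j830:
zero (s+166): 166 + j830 → |·| = √(166²+830²) = √716456 ≈ 846.44, ∠ = arctan(830/166) ≈ 78.69°
pole (s+83): 83 + j830 → |·| = √(83²+830²) = √695789 ≈ 834.14, ∠ = arctan(830/83) ≈ 84.29°
pole at origin: |s| = 830, ∠ = 90.00° (in denominator)
|T| = 10 · 846.44 / 6.9234e+05 ≈ 0.012226
Gain = 20 log₁₀(0.012226) ≈ -38.25 dB
∠T = 78.69° − 174.29° = -95.60°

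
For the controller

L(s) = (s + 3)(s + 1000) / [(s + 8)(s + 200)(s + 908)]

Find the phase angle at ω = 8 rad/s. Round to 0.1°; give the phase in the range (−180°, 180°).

At s = jω = j8:
zero (s+3): 3 + j8 → |·| = √(3²+8²) = √73 ≈ 8.544, ∠ = arctan(8/3) ≈ 69.44°
zero (s+1000): 1000 + j8 → |·| = √(1000²+8²) = √1000064 ≈ 1000, ∠ = arctan(8/1000) ≈ 0.46°
pole (s+8): 8 + j8 → |·| = √(8²+8²) = √128 ≈ 11.314, ∠ = arctan(8/8) ≈ 45.00°
pole (s+200): 200 + j8 → |·| = √(200²+8²) = √40064 ≈ 200.16, ∠ = arctan(8/200) ≈ 2.29°
pole (s+908): 908 + j8 → |·| = √(908²+8²) = √824528 ≈ 908.04, ∠ = arctan(8/908) ≈ 0.50°
∠L = 69.90° − 47.79° = 22.11°

22.1°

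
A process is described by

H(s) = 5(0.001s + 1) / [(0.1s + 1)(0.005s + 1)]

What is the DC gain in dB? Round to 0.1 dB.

14.0 dB

H(0) = 5 · 1 / 1 = 5
20 log₁₀(5) ≈ 13.98 dB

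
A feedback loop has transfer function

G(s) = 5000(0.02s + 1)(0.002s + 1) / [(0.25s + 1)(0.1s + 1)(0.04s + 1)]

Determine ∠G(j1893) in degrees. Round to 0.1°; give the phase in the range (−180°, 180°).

-105.1°

At ω = 1893 rad/s:
zero (1 + j1893·0.02) = 1 + j37.86 → |·| ≈ 37.873, ∠ ≈ 88.49°
zero (1 + j1893·0.002) = 1 + j3.786 → |·| ≈ 3.9158, ∠ ≈ 75.20°
pole (1 + j1893·0.25) = 1 + j473.25 → |·| ≈ 473.25, ∠ ≈ 89.88°
pole (1 + j1893·0.1) = 1 + j189.3 → |·| ≈ 189.3, ∠ ≈ 89.70°
pole (1 + j1893·0.04) = 1 + j75.72 → |·| ≈ 75.727, ∠ ≈ 89.24°
∠G = (88.49° + 75.20°) − (89.88° + 89.70° + 89.24°) = -105.13°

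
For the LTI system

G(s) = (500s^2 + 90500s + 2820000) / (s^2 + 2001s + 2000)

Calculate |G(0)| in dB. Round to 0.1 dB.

63.0 dB

G(0) = 2820000 / 2000 = 1410
20 log₁₀(1410) ≈ 62.98 dB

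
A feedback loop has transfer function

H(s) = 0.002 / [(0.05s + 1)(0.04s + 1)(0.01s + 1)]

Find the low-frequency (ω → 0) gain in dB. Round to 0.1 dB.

H(0) = 0.002 · 1 / 1 = 0.002
20 log₁₀(0.002) ≈ -53.98 dB

-54.0 dB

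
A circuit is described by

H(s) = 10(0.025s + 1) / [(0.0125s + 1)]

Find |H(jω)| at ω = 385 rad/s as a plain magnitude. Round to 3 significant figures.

19.7

At ω = 385 rad/s:
zero (1 + j385·0.025) = 1 + j9.625 → |·| ≈ 9.6768, ∠ ≈ 84.07°
pole (1 + j385·0.0125) = 1 + j4.8125 → |·| ≈ 4.9153, ∠ ≈ 78.26°
|H| = 10 · 9.6768 / (4.9153) ≈ 19.687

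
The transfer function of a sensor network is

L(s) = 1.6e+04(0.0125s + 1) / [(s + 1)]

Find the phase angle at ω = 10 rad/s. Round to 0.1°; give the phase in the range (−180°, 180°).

-77.2°

At ω = 10 rad/s:
zero (1 + j10·0.0125) = 1 + j0.125 → |·| ≈ 1.0078, ∠ ≈ 7.13°
pole (1 + j10·1) = 1 + j10 → |·| ≈ 10.05, ∠ ≈ 84.29°
∠L = (7.13°) − (84.29°) = -77.16°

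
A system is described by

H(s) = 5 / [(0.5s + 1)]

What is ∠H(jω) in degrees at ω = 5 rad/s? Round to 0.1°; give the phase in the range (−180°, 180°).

-68.2°

At ω = 5 rad/s:
pole (1 + j5·0.5) = 1 + j2.5 → |·| ≈ 2.6926, ∠ ≈ 68.20°
∠H = (0°) − (68.20°) = -68.20°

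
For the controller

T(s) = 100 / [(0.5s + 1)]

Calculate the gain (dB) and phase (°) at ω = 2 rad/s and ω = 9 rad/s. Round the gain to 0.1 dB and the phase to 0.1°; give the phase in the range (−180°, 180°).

At ω = 2 rad/s:
pole (1 + j2·0.5) = 1 + j1 → |·| ≈ 1.4142, ∠ ≈ 45.00°
|T| = 100 · 1 / (1.4142) ≈ 70.711
Gain = 20 log₁₀(70.711) ≈ 36.99 dB
∠T = (0°) − (45.00°) = -45.00°

At ω = 9 rad/s:
pole (1 + j9·0.5) = 1 + j4.5 → |·| ≈ 4.6098, ∠ ≈ 77.47°
|T| = 100 · 1 / (4.6098) ≈ 21.693
Gain = 20 log₁₀(21.693) ≈ 26.73 dB
∠T = (0°) − (77.47°) = -77.47°

ω = 2: 37.0 dB, -45.0°; ω = 9: 26.7 dB, -77.5°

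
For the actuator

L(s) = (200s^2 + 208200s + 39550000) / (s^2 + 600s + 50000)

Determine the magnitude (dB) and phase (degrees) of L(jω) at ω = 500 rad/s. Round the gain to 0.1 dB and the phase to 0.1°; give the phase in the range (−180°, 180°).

49.3 dB, -28.0°

Substitute s = j500:
Numerator: 200(j500)^2 + 208200(j500) + 39550000 = -10450000 + j104100000
Denominator: (j500)^2 + 600(j500) + 50000 = -200000 + j300000
|N| = √(10450000² + 104100000²) ≈ 1.0462e+08, ∠N ≈ 95.73°
|D| = √(200000² + 300000²) ≈ 3.6056e+05, ∠D ≈ 123.69°
|L| = 1.0462e+08 / 3.6056e+05 ≈ 290.16
Gain = 20 log₁₀(290.16) ≈ 49.25 dB
∠L = 95.73° − 123.69° = -27.96°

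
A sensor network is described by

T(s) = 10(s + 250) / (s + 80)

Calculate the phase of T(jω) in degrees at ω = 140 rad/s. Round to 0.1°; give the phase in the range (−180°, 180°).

-31.0°

At s = jω = j140:
zero (s+250): 250 + j140 → |·| = √(250²+140²) = √82100 ≈ 286.53, ∠ = arctan(140/250) ≈ 29.25°
pole (s+80): 80 + j140 → |·| = √(80²+140²) = √26000 ≈ 161.25, ∠ = arctan(140/80) ≈ 60.26°
∠T = 29.25° − 60.26° = -31.01°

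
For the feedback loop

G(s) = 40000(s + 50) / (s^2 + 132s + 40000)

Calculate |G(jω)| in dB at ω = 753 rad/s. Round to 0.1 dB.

35.0 dB

At s = jω = j753:
zero (s+50): 50 + j753 → |·| = √(50²+753²) = √569509 ≈ 754.66, ∠ = arctan(753/50) ≈ 86.20°
quadratic: (j753)² + 132·j753 + 40000 = -527009 + j99396 → |·| ≈ 5.363e+05, ∠ ≈ 169.32°
|G| = 40000 · 754.66 / 5.363e+05 ≈ 56.286
Gain = 20 log₁₀(56.286) ≈ 35.01 dB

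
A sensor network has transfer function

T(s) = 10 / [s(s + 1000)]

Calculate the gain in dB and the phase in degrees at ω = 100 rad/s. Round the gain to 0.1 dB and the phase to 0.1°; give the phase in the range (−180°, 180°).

At s = jω = j100:
pole (s+1000): 1000 + j100 → |·| = √(1000²+100²) = √1010000 ≈ 1005, ∠ = arctan(100/1000) ≈ 5.71°
pole at origin: |s| = 100, ∠ = 90.00° (in denominator)
|T| = 10 / 1.005e+05 ≈ 9.9502e-05
Gain = 20 log₁₀(9.9502e-05) ≈ -80.04 dB
∠T = 0.00° − 95.71° = -95.71°

-80.0 dB, -95.7°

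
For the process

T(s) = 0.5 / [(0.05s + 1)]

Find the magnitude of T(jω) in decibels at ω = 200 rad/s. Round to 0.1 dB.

At ω = 200 rad/s:
pole (1 + j200·0.05) = 1 + j10 → |·| ≈ 10.05, ∠ ≈ 84.29°
|T| = 0.5 · 1 / (10.05) ≈ 0.049751
Gain = 20 log₁₀(0.049751) ≈ -26.06 dB

-26.1 dB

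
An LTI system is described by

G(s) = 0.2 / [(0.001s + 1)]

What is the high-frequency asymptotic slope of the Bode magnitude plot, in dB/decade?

-20 dB/decade

Each pole contributes −20 dB/decade at high frequency; each zero contributes +20 dB/decade.
Net: 0 zero(s) − 1 pole(s) → -20 dB/decade.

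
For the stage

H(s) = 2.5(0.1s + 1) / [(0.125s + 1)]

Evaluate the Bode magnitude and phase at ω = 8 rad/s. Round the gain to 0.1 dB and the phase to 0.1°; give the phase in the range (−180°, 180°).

7.1 dB, -6.3°

At ω = 8 rad/s:
zero (1 + j8·0.1) = 1 + j0.8 → |·| ≈ 1.2806, ∠ ≈ 38.66°
pole (1 + j8·0.125) = 1 + j1 → |·| ≈ 1.4142, ∠ ≈ 45.00°
|H| = 2.5 · 1.2806 / (1.4142) ≈ 2.2638
Gain = 20 log₁₀(2.2638) ≈ 7.10 dB
∠H = (38.66°) − (45.00°) = -6.34°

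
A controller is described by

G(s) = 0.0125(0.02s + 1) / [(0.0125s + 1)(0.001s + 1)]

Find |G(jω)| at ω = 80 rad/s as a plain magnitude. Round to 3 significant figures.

At ω = 80 rad/s:
zero (1 + j80·0.02) = 1 + j1.6 → |·| ≈ 1.8868, ∠ ≈ 57.99°
pole (1 + j80·0.0125) = 1 + j1 → |·| ≈ 1.4142, ∠ ≈ 45.00°
pole (1 + j80·0.001) = 1 + j0.08 → |·| ≈ 1.0032, ∠ ≈ 4.57°
|G| = 0.0125 · 1.8868 / (1.4142 · 1.0032) ≈ 0.016624

0.0166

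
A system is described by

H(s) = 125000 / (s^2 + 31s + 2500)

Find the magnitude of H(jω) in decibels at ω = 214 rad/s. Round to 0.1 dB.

9.1 dB

At s = jω = j214:
quadratic: (j214)² + 31·j214 + 2500 = -43296 + j6634 → |·| ≈ 43801, ∠ ≈ 171.29°
|H| = 125000 / 43801 ≈ 2.8538
Gain = 20 log₁₀(2.8538) ≈ 9.11 dB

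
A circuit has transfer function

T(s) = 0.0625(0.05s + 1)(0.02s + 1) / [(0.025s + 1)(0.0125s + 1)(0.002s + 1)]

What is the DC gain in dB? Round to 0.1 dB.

T(0) = 0.0625 · 1 / 1 = 0.0625
20 log₁₀(0.0625) ≈ -24.08 dB

-24.1 dB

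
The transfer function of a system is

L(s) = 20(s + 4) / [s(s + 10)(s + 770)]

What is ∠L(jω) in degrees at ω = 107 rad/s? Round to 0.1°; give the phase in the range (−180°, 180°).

-94.7°

At s = jω = j107:
zero (s+4): 4 + j107 → |·| = √(4²+107²) = √11465 ≈ 107.07, ∠ = arctan(107/4) ≈ 87.86°
pole (s+10): 10 + j107 → |·| = √(10²+107²) = √11549 ≈ 107.47, ∠ = arctan(107/10) ≈ 84.66°
pole (s+770): 770 + j107 → |·| = √(770²+107²) = √604349 ≈ 777.4, ∠ = arctan(107/770) ≈ 7.91°
pole at origin: |s| = 107, ∠ = 90.00° (in denominator)
∠L = 87.86° − 182.57° = -94.71°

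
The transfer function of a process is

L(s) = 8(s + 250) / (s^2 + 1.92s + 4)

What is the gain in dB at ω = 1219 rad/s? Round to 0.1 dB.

At s = jω = j1219:
zero (s+250): 250 + j1219 → |·| = √(250²+1219²) = √1548461 ≈ 1244.4, ∠ = arctan(1219/250) ≈ 78.41°
quadratic: (j1219)² + 1.92·j1219 + 4 = -1485957 + j2340.48 → |·| ≈ 1.486e+06, ∠ ≈ 179.91°
|L| = 8 · 1244.4 / 1.486e+06 ≈ 0.0066993
Gain = 20 log₁₀(0.0066993) ≈ -43.48 dB

-43.5 dB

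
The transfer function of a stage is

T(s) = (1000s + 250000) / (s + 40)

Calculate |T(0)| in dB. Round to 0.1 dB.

75.9 dB

T(0) = 250000 / 40 = 6250
20 log₁₀(6250) ≈ 75.92 dB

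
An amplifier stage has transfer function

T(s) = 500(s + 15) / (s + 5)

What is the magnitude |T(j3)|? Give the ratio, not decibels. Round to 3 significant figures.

At s = jω = j3:
zero (s+15): 15 + j3 → |·| = √(15²+3²) = √234 ≈ 15.297, ∠ = arctan(3/15) ≈ 11.31°
pole (s+5): 5 + j3 → |·| = √(5²+3²) = √34 ≈ 5.831, ∠ = arctan(3/5) ≈ 30.96°
|T| = 500 · 15.297 / 5.831 ≈ 1311.7

1.31e+03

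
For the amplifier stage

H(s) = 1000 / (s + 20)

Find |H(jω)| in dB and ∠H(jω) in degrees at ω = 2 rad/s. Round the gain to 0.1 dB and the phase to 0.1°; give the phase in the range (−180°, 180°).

33.9 dB, -5.7°

Substitute s = j2:
Numerator: 1000 = 1000 + j0
Denominator: (j2) + 20 = 20 + j2
|N| = √(1000² + 0²) ≈ 1000, ∠N ≈ 0.00°
|D| = √(20² + 2²) ≈ 20.1, ∠D ≈ 5.71°
|H| = 1000 / 20.1 ≈ 49.751
Gain = 20 log₁₀(49.751) ≈ 33.94 dB
∠H = 0.00° − 5.71° = -5.71°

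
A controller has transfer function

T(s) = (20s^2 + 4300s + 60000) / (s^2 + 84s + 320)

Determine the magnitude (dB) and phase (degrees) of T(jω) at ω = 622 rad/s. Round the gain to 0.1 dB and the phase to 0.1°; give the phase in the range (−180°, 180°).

Substitute s = j622:
Numerator: 20(j622)^2 + 4300(j622) + 60000 = -7677680 + j2674600
Denominator: (j622)^2 + 84(j622) + 320 = -386564 + j52248
|N| = √(7677680² + 2674600²) ≈ 8.1302e+06, ∠N ≈ 160.79°
|D| = √(386564² + 52248²) ≈ 3.9008e+05, ∠D ≈ 172.30°
|T| = 8.1302e+06 / 3.9008e+05 ≈ 20.842
Gain = 20 log₁₀(20.842) ≈ 26.38 dB
∠T = 160.79° − 172.30° = -11.51°

26.4 dB, -11.5°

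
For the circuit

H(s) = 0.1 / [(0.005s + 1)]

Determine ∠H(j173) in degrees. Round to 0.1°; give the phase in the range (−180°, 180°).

-40.9°

At ω = 173 rad/s:
pole (1 + j173·0.005) = 1 + j0.865 → |·| ≈ 1.3222, ∠ ≈ 40.86°
∠H = (0°) − (40.86°) = -40.86°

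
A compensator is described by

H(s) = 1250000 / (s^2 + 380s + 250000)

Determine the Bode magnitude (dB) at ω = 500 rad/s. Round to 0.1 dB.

At s = jω = j500:
quadratic: (j500)² + 380·j500 + 250000 = 0 + j190000 → |·| ≈ 1.9e+05, ∠ ≈ 90.00°
|H| = 1250000 / 1.9e+05 ≈ 6.5789
Gain = 20 log₁₀(6.5789) ≈ 16.36 dB

16.4 dB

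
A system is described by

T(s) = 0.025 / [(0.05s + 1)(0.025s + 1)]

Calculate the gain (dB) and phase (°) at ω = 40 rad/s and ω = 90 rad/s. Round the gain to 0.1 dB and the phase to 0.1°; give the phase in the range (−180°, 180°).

ω = 40: -42.0 dB, -108.4°; ω = 90: -53.1 dB, -143.5°

At ω = 40 rad/s:
pole (1 + j40·0.05) = 1 + j2 → |·| ≈ 2.2361, ∠ ≈ 63.43°
pole (1 + j40·0.025) = 1 + j1 → |·| ≈ 1.4142, ∠ ≈ 45.00°
|T| = 0.025 · 1 / (2.2361 · 1.4142) ≈ 0.0079057
Gain = 20 log₁₀(0.0079057) ≈ -42.04 dB
∠T = (0°) − (63.43° + 45.00°) = -108.43°

At ω = 90 rad/s:
pole (1 + j90·0.05) = 1 + j4.5 → |·| ≈ 4.6098, ∠ ≈ 77.47°
pole (1 + j90·0.025) = 1 + j2.25 → |·| ≈ 2.4622, ∠ ≈ 66.04°
|T| = 0.025 · 1 / (4.6098 · 2.4622) ≈ 0.0022026
Gain = 20 log₁₀(0.0022026) ≈ -53.14 dB
∠T = (0°) − (77.47° + 66.04°) = -143.51°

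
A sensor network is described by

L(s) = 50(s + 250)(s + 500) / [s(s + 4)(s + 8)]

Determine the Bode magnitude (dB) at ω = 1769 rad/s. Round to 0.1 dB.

At s = jω = j1769:
zero (s+250): 250 + j1769 → |·| = √(250²+1769²) = √3191861 ≈ 1786.6, ∠ = arctan(1769/250) ≈ 81.96°
zero (s+500): 500 + j1769 → |·| = √(500²+1769²) = √3379361 ≈ 1838.3, ∠ = arctan(1769/500) ≈ 74.22°
pole (s+4): 4 + j1769 → |·| = √(4²+1769²) = √3129377 ≈ 1769, ∠ = arctan(1769/4) ≈ 89.87°
pole (s+8): 8 + j1769 → |·| = √(8²+1769²) = √3129425 ≈ 1769, ∠ = arctan(1769/8) ≈ 89.74°
pole at origin: |s| = 1769, ∠ = 90.00° (in denominator)
|L| = 50 · 3.2843e+06 / 5.5358e+09 ≈ 0.029664
Gain = 20 log₁₀(0.029664) ≈ -30.56 dB

-30.6 dB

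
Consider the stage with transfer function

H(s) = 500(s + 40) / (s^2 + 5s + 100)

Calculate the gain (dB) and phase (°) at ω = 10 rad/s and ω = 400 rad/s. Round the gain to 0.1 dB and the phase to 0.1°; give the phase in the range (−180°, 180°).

At s = jω = j10:
zero (s+40): 40 + j10 → |·| = √(40²+10²) = √1700 ≈ 41.231, ∠ = arctan(10/40) ≈ 14.04°
quadratic: (j10)² + 5·j10 + 100 = 0 + j50 → |·| ≈ 50, ∠ ≈ 90.00°
|H| = 500 · 41.231 / 50 ≈ 412.31
Gain = 20 log₁₀(412.31) ≈ 52.30 dB
∠H = 14.04° − 90.00° = -75.96°

At s = jω = j400:
zero (s+40): 40 + j400 → |·| = √(40²+400²) = √161600 ≈ 402, ∠ = arctan(400/40) ≈ 84.29°
quadratic: (j400)² + 5·j400 + 100 = -159900 + j2000 → |·| ≈ 1.5991e+05, ∠ ≈ 179.28°
|H| = 500 · 402 / 1.5991e+05 ≈ 1.257
Gain = 20 log₁₀(1.257) ≈ 1.99 dB
∠H = 84.29° − 179.28° = -94.99°

ω = 10: 52.3 dB, -76.0°; ω = 400: 2.0 dB, -95.0°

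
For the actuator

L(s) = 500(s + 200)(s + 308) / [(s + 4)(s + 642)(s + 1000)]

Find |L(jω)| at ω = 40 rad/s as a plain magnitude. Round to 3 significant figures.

At s = jω = j40:
zero (s+200): 200 + j40 → |·| = √(200²+40²) = √41600 ≈ 203.96, ∠ = arctan(40/200) ≈ 11.31°
zero (s+308): 308 + j40 → |·| = √(308²+40²) = √96464 ≈ 310.59, ∠ = arctan(40/308) ≈ 7.40°
pole (s+4): 4 + j40 → |·| = √(4²+40²) = √1616 ≈ 40.2, ∠ = arctan(40/4) ≈ 84.29°
pole (s+642): 642 + j40 → |·| = √(642²+40²) = √413764 ≈ 643.24, ∠ = arctan(40/642) ≈ 3.57°
pole (s+1000): 1000 + j40 → |·| = √(1000²+40²) = √1001600 ≈ 1000.8, ∠ = arctan(40/1000) ≈ 2.29°
|L| = 500 · 63348 / 2.5879e+07 ≈ 1.2239

1.22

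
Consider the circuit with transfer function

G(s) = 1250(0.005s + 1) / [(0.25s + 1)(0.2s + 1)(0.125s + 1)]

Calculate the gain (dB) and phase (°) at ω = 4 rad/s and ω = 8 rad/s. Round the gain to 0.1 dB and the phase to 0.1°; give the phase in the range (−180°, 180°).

At ω = 4 rad/s:
zero (1 + j4·0.005) = 1 + j0.02 → |·| ≈ 1.0002, ∠ ≈ 1.15°
pole (1 + j4·0.25) = 1 + j1 → |·| ≈ 1.4142, ∠ ≈ 45.00°
pole (1 + j4·0.2) = 1 + j0.8 → |·| ≈ 1.2806, ∠ ≈ 38.66°
pole (1 + j4·0.125) = 1 + j0.5 → |·| ≈ 1.118, ∠ ≈ 26.57°
|G| = 1250 · 1.0002 / (1.4142 · 1.2806 · 1.118) ≈ 617.49
Gain = 20 log₁₀(617.49) ≈ 55.81 dB
∠G = (1.15°) − (45.00° + 38.66° + 26.57°) = -109.08°

At ω = 8 rad/s:
zero (1 + j8·0.005) = 1 + j0.04 → |·| ≈ 1.0008, ∠ ≈ 2.29°
pole (1 + j8·0.25) = 1 + j2 → |·| ≈ 2.2361, ∠ ≈ 63.43°
pole (1 + j8·0.2) = 1 + j1.6 → |·| ≈ 1.8868, ∠ ≈ 57.99°
pole (1 + j8·0.125) = 1 + j1 → |·| ≈ 1.4142, ∠ ≈ 45.00°
|G| = 1250 · 1.0008 / (2.2361 · 1.8868 · 1.4142) ≈ 209.67
Gain = 20 log₁₀(209.67) ≈ 46.43 dB
∠G = (2.29°) − (63.43° + 57.99° + 45.00°) = -164.13°

ω = 4: 55.8 dB, -109.1°; ω = 8: 46.4 dB, -164.1°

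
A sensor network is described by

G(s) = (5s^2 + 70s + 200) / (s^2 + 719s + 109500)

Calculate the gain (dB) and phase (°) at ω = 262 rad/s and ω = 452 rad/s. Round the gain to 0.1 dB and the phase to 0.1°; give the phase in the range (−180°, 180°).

ω = 262: 5.0 dB, 99.2°; ω = 452: 9.6 dB, 72.0°

Substitute s = j262:
Numerator: 5(j262)^2 + 70(j262) + 200 = -343020 + j18340
Denominator: (j262)^2 + 719(j262) + 109500 = 40856 + j188378
|N| = √(343020² + 18340²) ≈ 3.4351e+05, ∠N ≈ 176.94°
|D| = √(40856² + 188378²) ≈ 1.9276e+05, ∠D ≈ 77.76°
|G| = 3.4351e+05 / 1.9276e+05 ≈ 1.7821
Gain = 20 log₁₀(1.7821) ≈ 5.02 dB
∠G = 176.94° − 77.76° = 99.18°

Substitute s = j452:
Numerator: 5(j452)^2 + 70(j452) + 200 = -1021320 + j31640
Denominator: (j452)^2 + 719(j452) + 109500 = -94804 + j324988
|N| = √(1021320² + 31640²) ≈ 1.0218e+06, ∠N ≈ 178.23°
|D| = √(94804² + 324988²) ≈ 3.3853e+05, ∠D ≈ 106.26°
|G| = 1.0218e+06 / 3.3853e+05 ≈ 3.0183
Gain = 20 log₁₀(3.0183) ≈ 9.60 dB
∠G = 178.23° − 106.26° = 71.97°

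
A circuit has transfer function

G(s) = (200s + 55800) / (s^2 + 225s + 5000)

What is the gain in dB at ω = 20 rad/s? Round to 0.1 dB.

18.8 dB

Substitute s = j20:
Numerator: 200(j20) + 55800 = 55800 + j4000
Denominator: (j20)^2 + 225(j20) + 5000 = 4600 + j4500
|N| = √(55800² + 4000²) ≈ 55943, ∠N ≈ 4.10°
|D| = √(4600² + 4500²) ≈ 6435.1, ∠D ≈ 44.37°
|G| = 55943 / 6435.1 ≈ 8.6934
Gain = 20 log₁₀(8.6934) ≈ 18.78 dB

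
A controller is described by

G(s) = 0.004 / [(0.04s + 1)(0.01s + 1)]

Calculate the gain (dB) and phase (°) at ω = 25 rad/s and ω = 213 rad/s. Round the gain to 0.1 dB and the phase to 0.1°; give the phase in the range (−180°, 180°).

At ω = 25 rad/s:
pole (1 + j25·0.04) = 1 + j1 → |·| ≈ 1.4142, ∠ ≈ 45.00°
pole (1 + j25·0.01) = 1 + j0.25 → |·| ≈ 1.0308, ∠ ≈ 14.04°
|G| = 0.004 · 1 / (1.4142 · 1.0308) ≈ 0.0027439
Gain = 20 log₁₀(0.0027439) ≈ -51.23 dB
∠G = (0°) − (45.00° + 14.04°) = -59.04°

At ω = 213 rad/s:
pole (1 + j213·0.04) = 1 + j8.52 → |·| ≈ 8.5785, ∠ ≈ 83.31°
pole (1 + j213·0.01) = 1 + j2.13 → |·| ≈ 2.3531, ∠ ≈ 64.85°
|G| = 0.004 · 1 / (8.5785 · 2.3531) ≈ 0.00019816
Gain = 20 log₁₀(0.00019816) ≈ -74.06 dB
∠G = (0°) − (83.31° + 64.85°) = -148.16°

ω = 25: -51.2 dB, -59.0°; ω = 213: -74.1 dB, -148.2°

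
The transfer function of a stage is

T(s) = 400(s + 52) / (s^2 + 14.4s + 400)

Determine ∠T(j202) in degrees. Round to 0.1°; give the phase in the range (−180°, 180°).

At s = jω = j202:
zero (s+52): 52 + j202 → |·| = √(52²+202²) = √43508 ≈ 208.59, ∠ = arctan(202/52) ≈ 75.56°
quadratic: (j202)² + 14.4·j202 + 400 = -40404 + j2908.8 → |·| ≈ 40509, ∠ ≈ 175.88°
∠T = 75.56° − 175.88° = -100.32°

-100.3°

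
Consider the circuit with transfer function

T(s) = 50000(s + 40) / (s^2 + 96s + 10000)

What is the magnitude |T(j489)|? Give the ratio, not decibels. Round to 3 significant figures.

At s = jω = j489:
zero (s+40): 40 + j489 → |·| = √(40²+489²) = √240721 ≈ 490.63, ∠ = arctan(489/40) ≈ 85.32°
quadratic: (j489)² + 96·j489 + 10000 = -229121 + j46944 → |·| ≈ 2.3388e+05, ∠ ≈ 168.42°
|T| = 50000 · 490.63 / 2.3388e+05 ≈ 104.89

105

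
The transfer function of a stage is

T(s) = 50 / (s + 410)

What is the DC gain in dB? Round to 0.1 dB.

T(0) = 50 / (410) ≈ 0.12195
20 log₁₀(0.12195) ≈ -18.28 dB

-18.3 dB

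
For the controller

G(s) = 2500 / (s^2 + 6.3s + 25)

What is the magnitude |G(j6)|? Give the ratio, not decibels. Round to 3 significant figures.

63.5

At s = jω = j6:
quadratic: (j6)² + 6.3·j6 + 25 = -11 + j37.8 → |·| ≈ 39.368, ∠ ≈ 106.23°
|G| = 2500 / 39.368 ≈ 63.503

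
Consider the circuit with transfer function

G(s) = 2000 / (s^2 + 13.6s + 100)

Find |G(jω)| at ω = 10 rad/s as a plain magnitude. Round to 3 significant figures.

At s = jω = j10:
quadratic: (j10)² + 13.6·j10 + 100 = 0 + j136 → |·| ≈ 136, ∠ ≈ 90.00°
|G| = 2000 / 136 ≈ 14.706

14.7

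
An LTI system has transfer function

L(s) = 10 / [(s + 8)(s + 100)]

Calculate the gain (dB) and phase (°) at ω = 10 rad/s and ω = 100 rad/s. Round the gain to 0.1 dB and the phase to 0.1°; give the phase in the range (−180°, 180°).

At s = jω = j10:
pole (s+8): 8 + j10 → |·| = √(8²+10²) = √164 ≈ 12.806, ∠ = arctan(10/8) ≈ 51.34°
pole (s+100): 100 + j10 → |·| = √(100²+10²) = √10100 ≈ 100.5, ∠ = arctan(10/100) ≈ 5.71°
|L| = 10 / 1287 ≈ 0.00777
Gain = 20 log₁₀(0.00777) ≈ -42.19 dB
∠L = 0.00° − 57.05° = -57.05°

At s = jω = j100:
pole (s+8): 8 + j100 → |·| = √(8²+100²) = √10064 ≈ 100.32, ∠ = arctan(100/8) ≈ 85.43°
pole (s+100): 100 + j100 → |·| = √(100²+100²) = √20000 ≈ 141.42, ∠ = arctan(100/100) ≈ 45.00°
|L| = 10 / 14187 ≈ 0.00070487
Gain = 20 log₁₀(0.00070487) ≈ -63.04 dB
∠L = 0.00° − 130.43° = -130.43°

ω = 10: -42.2 dB, -57.1°; ω = 100: -63.0 dB, -130.4°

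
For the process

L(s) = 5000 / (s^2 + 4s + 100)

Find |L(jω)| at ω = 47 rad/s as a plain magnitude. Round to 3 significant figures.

2.36

At s = jω = j47:
quadratic: (j47)² + 4·j47 + 100 = -2109 + j188 → |·| ≈ 2117.4, ∠ ≈ 174.91°
|L| = 5000 / 2117.4 ≈ 2.3614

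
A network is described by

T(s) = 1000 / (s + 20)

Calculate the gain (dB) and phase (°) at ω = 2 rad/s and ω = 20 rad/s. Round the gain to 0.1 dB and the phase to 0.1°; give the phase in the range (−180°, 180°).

ω = 2: 33.9 dB, -5.7°; ω = 20: 31.0 dB, -45.0°

Substitute s = j2:
Numerator: 1000 = 1000 + j0
Denominator: (j2) + 20 = 20 + j2
|N| = √(1000² + 0²) ≈ 1000, ∠N ≈ 0.00°
|D| = √(20² + 2²) ≈ 20.1, ∠D ≈ 5.71°
|T| = 1000 / 20.1 ≈ 49.751
Gain = 20 log₁₀(49.751) ≈ 33.94 dB
∠T = 0.00° − 5.71° = -5.71°

Substitute s = j20:
Numerator: 1000 = 1000 + j0
Denominator: (j20) + 20 = 20 + j20
|N| = √(1000² + 0²) ≈ 1000, ∠N ≈ 0.00°
|D| = √(20² + 20²) ≈ 28.284, ∠D ≈ 45.00°
|T| = 1000 / 28.284 ≈ 35.356
Gain = 20 log₁₀(35.356) ≈ 30.97 dB
∠T = 0.00° − 45.00° = -45.00°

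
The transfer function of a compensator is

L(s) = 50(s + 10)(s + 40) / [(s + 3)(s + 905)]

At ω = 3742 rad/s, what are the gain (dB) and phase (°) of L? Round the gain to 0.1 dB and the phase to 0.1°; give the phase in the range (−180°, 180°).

At s = jω = j3742:
zero (s+10): 10 + j3742 → |·| = √(10²+3742²) = √14002664 ≈ 3742, ∠ = arctan(3742/10) ≈ 89.85°
zero (s+40): 40 + j3742 → |·| = √(40²+3742²) = √14004164 ≈ 3742.2, ∠ = arctan(3742/40) ≈ 89.39°
pole (s+3): 3 + j3742 → |·| = √(3²+3742²) = √14002573 ≈ 3742, ∠ = arctan(3742/3) ≈ 89.95°
pole (s+905): 905 + j3742 → |·| = √(905²+3742²) = √14821589 ≈ 3849.9, ∠ = arctan(3742/905) ≈ 76.40°
|L| = 50 · 1.4003e+07 / 1.4406e+07 ≈ 48.601
Gain = 20 log₁₀(48.601) ≈ 33.73 dB
∠L = 179.24° − 166.35° = 12.89°

33.7 dB, 12.9°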